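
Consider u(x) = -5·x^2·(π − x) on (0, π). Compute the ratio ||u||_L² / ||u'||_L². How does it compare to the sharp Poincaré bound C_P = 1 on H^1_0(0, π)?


||u||_L² / ||u'||_L² = sqrt(14)*π/14 < C_P = 1.

u(x) = -5·x^2·(π − x), so u'(x) = 5*x*(3*x - 2*π).
u(x) = -5·x^2·(π − x) vanishes at x = 0 and x = π, so u ∈ H^1_0(0, π). Differentiate via the product rule and integrate the resulting polynomials term by term.
  ∫_0^π u² dx = ∫_0^π (25*x^6 - 50*π*x^5 + 25*π^2*x^4) dx. Term by term:
    ∫_0^π 25*x^6 dx = 25*π^7/7;  ∫_0^π -50*π*x^5 dx = -25*π^7/3;  ∫_0^π 25*π^2*x^4 dx = 5*π^7.
  Sum: 25*π^7/7 − 25*π^7/3 + 5*π^7 = 5*π^7/21.
  ∫_0^π (u')² dx = ∫_0^π (225*x^4 - 300*π*x^3 + 100*π^2*x^2) dx. Term by term:
    ∫_0^π 225*x^4 dx = 45*π^5;  ∫_0^π -300*π*x^3 dx = -75*π^5;  ∫_0^π 100*π^2*x^2 dx = 100*π^5/3.
  Sum: 45*π^5 − 75*π^5 + 100*π^5/3 = 10*π^5/3.
∫_0^π u² dx = 5*π^7/21, so ||u||_L² = sqrt(105)*π^(7/2)/21.
∫_0^π (u')² dx = 10*π^5/3, so ||u'||_L² = sqrt(30)*π^(5/2)/3.
Ratio ||u||_L² / ||u'||_L² = sqrt(14)*π/14.
Sharp Poincaré constant on H^1_0(0, π) is C_P = L/π = 1, achieved by sin(x).
A polynomial bump cannot attain the sharp Poincaré constant (only the first sine eigenfunction does), so the ratio is strictly less than C_P, consistent with ||u||_L² ≤ C_P ||u'||_L².


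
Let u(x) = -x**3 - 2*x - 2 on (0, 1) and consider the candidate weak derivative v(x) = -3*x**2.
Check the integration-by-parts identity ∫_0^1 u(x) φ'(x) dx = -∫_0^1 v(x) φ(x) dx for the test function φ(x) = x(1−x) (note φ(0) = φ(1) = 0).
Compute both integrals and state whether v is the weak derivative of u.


LHS = 29/60, RHS = 3/20. No, v is not the weak derivative of u.

u(x) = -x**3 - 2*x - 2, classical derivative u'(x) = -3*x**2 - 2.
φ(x) = x(1−x), so φ'(x) = 1 - 2*x.
Note φ(0) = φ(1) = 0, so the boundary term u·φ vanishes.
LHS = ∫_0^1 u(x) φ'(x) dx = ∫_0^1 (2*x^4 - x^3 + 4*x^2 + 2*x - 2) dx. Term by term:
  ∫_0^1 2*x^4 dx = 2/5;  ∫_0^1 -x^3 dx = -1/4;  ∫_0^1 4*x^2 dx = 4/3;
  ∫_0^1 2*x dx = 1;  ∫_0^1 -2 dx = -2.
Sum: 2/5 − 1/4 + 4/3 + 1 − 2 = 29/60.
So LHS = 29/60.
∫_0^1 v(x) φ(x) dx = ∫_0^1 (3*x^4 - 3*x^3) dx. Term by term:
  ∫_0^1 3*x^4 dx = 3/5;  ∫_0^1 -3*x^3 dx = -3/4.
Sum: 3/5 − 3/4 = -3/20.
So RHS = -∫_0^1 v(x) φ(x) dx = 3/20.
LHS − RHS = 1/3 ≠ 0, so the identity fails.
(For a valid weak derivative the identity must hold for EVERY test function, in particular this one. The failure shows v is NOT the weak derivative of u.)
Correct weak derivative would be u'(x) = -3*x**2 - 2.


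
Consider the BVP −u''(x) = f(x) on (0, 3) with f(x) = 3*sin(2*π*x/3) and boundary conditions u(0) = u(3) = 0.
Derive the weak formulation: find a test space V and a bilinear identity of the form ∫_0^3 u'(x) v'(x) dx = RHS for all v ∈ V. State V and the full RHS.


V = H^1_0(0, 3) (so v(0) = v(3) = 0); weak form: ∫_0^3 u'v' dx = ∫_0^3 (3*sin(2*π*x/3)) v dx for all v ∈ V.

Multiply both sides by a test function v and integrate from 0 to 3:
  ∫_0^3 −u''(x) v(x) dx = ∫_0^3 f(x) v(x) dx.
Integrate the LHS by parts once:
  ∫_0^3 −u'' v dx = −[u'(x) v(x)]_0^3 + ∫_0^3 u'(x) v'(x) dx.
Thus ∫_0^3 u'(x) v'(x) dx = ∫_0^3 f(x) v(x) dx + [u'(x) v(x)]_0^3.
Choose V so that boundary terms are either known or forced to vanish.
u is Dirichlet: u(0) = u(3) = 0. Let V = H^1_0(0, 3); then v(0) = v(3) = 0, and [u' v]_0^3 = 0.
Weak formulation: find u (satisfying any essential BC) such that ∫_0^3 u'(x) v'(x) dx = ∫_0^3 f v dx for all v ∈ V.
Substituting f(x) = 3*sin(2*π*x/3), the right-hand side is ∫_0^3 (3*sin(2*π*x/3)) v dx.


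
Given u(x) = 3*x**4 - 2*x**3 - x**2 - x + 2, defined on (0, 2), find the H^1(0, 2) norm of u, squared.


||u||_{H^1}^2 = 25618/21

The H^1 norm (squared) on an interval (0, L) is
  ||u||_{H^1}^2 = ∫_0^L u(x)^2 dx + ∫_0^L u'(x)^2 dx.
Compute u'(x) = 12*x**3 - 6*x**2 - 2*x - 1.
Then u(x)^2 = 9*x**8 - 12*x**7 - 2*x**6 - 2*x**5 + 17*x**4 - 6*x**3 - 3*x**2 - 4*x + 4 and u'(x)^2 = 144*x**6 - 144*x**5 - 12*x**4 + 16*x**2 + 4*x + 1.
Integrate each monomial from 0 to 2 using ∫_0^2 c·x^n dx = c·2^(n+1)/(n+1):
  ∫_0^2 u(x)^2 dx = ∫_0^2 (9*x^8 - 12*x^7 - 2*x^6 - 2*x^5 + 17*x^4 - 6*x^3 - 3*x^2 - 4*x + 4) dx. Term by term:
    ∫_0^2 9*x^8 dx = 512;  ∫_0^2 -12*x^7 dx = -384;  ∫_0^2 -2*x^6 dx = -256/7;
    ∫_0^2 -2*x^5 dx = -64/3;  ∫_0^2 17*x^4 dx = 544/5;  ∫_0^2 -6*x^3 dx = -24;
    ∫_0^2 -3*x^2 dx = -8;  ∫_0^2 -4*x dx = -8;  ∫_0^2 4 dx = 8.
  Sum: 512 − 384 − 256/7 − 64/3 + 544/5 − 24 − 8 − 8 + 8 = 15424/105.
  ∫_0^2 u'(x)^2 dx = ∫_0^2 (144*x^6 - 144*x^5 - 12*x^4 + 16*x^2 + 4*x + 1) dx. Term by term:
    ∫_0^2 144*x^6 dx = 18432/7;  ∫_0^2 -144*x^5 dx = -1536;  ∫_0^2 -12*x^4 dx = -384/5;
    ∫_0^2 16*x^2 dx = 128/3;  ∫_0^2 4*x dx = 8;  ∫_0^2 1 dx = 2.
  Sum: 18432/7 − 1536 − 384/5 + 128/3 + 8 + 2 = 112666/105.
Adding: ||u||_{H^1}^2 = 15424/105 + 112666/105 = 25618/21.


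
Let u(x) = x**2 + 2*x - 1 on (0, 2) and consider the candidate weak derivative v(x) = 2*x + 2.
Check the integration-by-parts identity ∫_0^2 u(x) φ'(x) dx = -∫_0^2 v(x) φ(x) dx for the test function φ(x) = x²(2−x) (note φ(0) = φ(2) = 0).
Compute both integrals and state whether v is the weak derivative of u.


LHS = -88/15, RHS = -88/15. Yes, v = u' weakly.

u(x) = x**2 + 2*x - 1, classical derivative u'(x) = 2*x + 2.
φ(x) = x²(2−x), so φ'(x) = x*(4 - 3*x).
Note φ(0) = φ(2) = 0, so the boundary term u·φ vanishes.
LHS = ∫_0^2 u(x) φ'(x) dx = ∫_0^2 (-3*x^4 - 2*x^3 + 11*x^2 - 4*x) dx. Term by term:
  ∫_0^2 -3*x^4 dx = -96/5;  ∫_0^2 -2*x^3 dx = -8;  ∫_0^2 11*x^2 dx = 88/3;
  ∫_0^2 -4*x dx = -8.
Sum: -96/5 − 8 + 88/3 − 8 = -88/15.
So LHS = -88/15.
∫_0^2 v(x) φ(x) dx = ∫_0^2 (-2*x^4 + 2*x^3 + 4*x^2) dx. Term by term:
  ∫_0^2 -2*x^4 dx = -64/5;  ∫_0^2 2*x^3 dx = 8;  ∫_0^2 4*x^2 dx = 32/3.
Sum: -64/5 + 8 + 32/3 = 88/15.
So RHS = -∫_0^2 v(x) φ(x) dx = -88/15.
LHS = RHS, so the identity holds for this test φ.
Moreover u is smooth here and v(x) = u'(x) = 2*x + 2 pointwise, so the identity holds for every test function. Hence v is the weak derivative of u.


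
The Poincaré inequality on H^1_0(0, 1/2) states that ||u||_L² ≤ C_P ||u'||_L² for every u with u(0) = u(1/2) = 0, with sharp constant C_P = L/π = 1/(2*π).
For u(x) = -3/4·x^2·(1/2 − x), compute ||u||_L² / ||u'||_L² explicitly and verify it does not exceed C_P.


||u||_L² / ||u'||_L² = sqrt(14)/28 < C_P = 1/(2*π).

u(x) = -3/4·x^2·(1/2 − x), so u'(x) = 3*x*(3*x - 1)/4.
u(x) = -3/4·x^2·(1/2 − x) vanishes at x = 0 and x = 1/2, so u ∈ H^1_0(0, 1/2). Differentiate via the product rule and integrate the resulting polynomials term by term.
  ∫_0^1/2 u² dx = ∫_0^1/2 (9*x^6/16 - 9*x^5/16 + 9*x^4/64) dx. Term by term:
    ∫_0^1/2 9*x^6/16 dx = 9/14336;  ∫_0^1/2 -9*x^5/16 dx = -3/2048;  ∫_0^1/2 9*x^4/64 dx = 9/10240.
  Sum: 9/14336 − 3/2048 + 9/10240 = 3/71680.
  ∫_0^1/2 (u')² dx = ∫_0^1/2 (81*x^4/16 - 27*x^3/8 + 9*x^2/16) dx. Term by term:
    ∫_0^1/2 81*x^4/16 dx = 81/2560;  ∫_0^1/2 -27*x^3/8 dx = -27/512;  ∫_0^1/2 9*x^2/16 dx = 3/128.
  Sum: 81/2560 − 27/512 + 3/128 = 3/1280.
∫_0^1/2 u² dx = 3/71680, so ||u||_L² = sqrt(210)/2240.
∫_0^1/2 (u')² dx = 3/1280, so ||u'||_L² = sqrt(15)/80.
Ratio ||u||_L² / ||u'||_L² = sqrt(14)/28.
Sharp Poincaré constant on H^1_0(0, 1/2) is C_P = L/π = 1/(2*π), achieved by sin(2*π·x).
A polynomial bump cannot attain the sharp Poincaré constant (only the first sine eigenfunction does), so the ratio is strictly less than C_P, consistent with ||u||_L² ≤ C_P ||u'||_L².


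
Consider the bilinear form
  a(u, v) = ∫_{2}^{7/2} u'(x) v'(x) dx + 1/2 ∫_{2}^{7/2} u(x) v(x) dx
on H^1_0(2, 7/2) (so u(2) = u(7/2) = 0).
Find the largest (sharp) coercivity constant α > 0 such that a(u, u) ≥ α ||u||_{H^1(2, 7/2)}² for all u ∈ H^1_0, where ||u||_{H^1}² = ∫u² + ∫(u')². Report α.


α = (9 + 8*π^2)/(2*(9 + 4*π^2))

Coercivity of a(·,·) on H^1_0(2, 7/2) means a(u, u) ≥ α ||u||_{H^1}² for every u ∈ H^1_0.
The interval has length L = 3/2, and Poincaré/coercivity depend only on L. Here a(u, u) = ∫(u')² + (1/2)·∫u².
Here 0 < c = 1/2 < 1. The condition a(u,u) ≥ α||u||_{H^1}² reads (1−α)∫(u')² ≥ (α−c)∫u². Any admissible α is ≤ 1 (rapidly oscillating u have ∫u²/∫(u')² → 0), and α = 1 would force 0 ≥ (1−c)∫u², impossible since c < 1; so 1−α > 0. By the sharp Poincaré inequality on H^1_0 of an interval of length L, ∫(u')² ≥ (π/L)²∫u² with equality for the first sine mode sin(π(x−x₀)/L) (x₀ the left endpoint), so the inequality holds for all u iff (1−α)(π/L)² ≥ α − c, i.e. α ≤ ((π/L)² + c)/((π/L)² + 1) = (1 + c(L/π)²)/(1 + (L/π)²). With (π/L)² = 4*π^2/9 and c = 1/2, the largest admissible constant is α = ((π/L)² + c)/((π/L)² + 1).
Simplifying, α = (9 + 8*π^2)/(2*(9 + 4*π^2)).


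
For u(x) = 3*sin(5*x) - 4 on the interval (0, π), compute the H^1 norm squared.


||u||_{H^1(0,π)}^2 = -48/5 + 133*π

u'(x) = 15*cos(5*x).
Expand u² and (u')² and integrate term by term on (0, π), using: for integers n ≥ 1, ∫_0^π sin²(nx) dx = ∫_0^π cos²(nx) dx = π/2; for n ≠ n', ∫_0^π sin(nx)sin(n'x) dx = ∫_0^π cos(nx)cos(n'x) dx = 0; and by product-to-sum, ∫_0^π sin(nx)cos(n'x) dx = ½∫_0^π [sin((n+n')x) + sin((n−n')x)] dx, which is 0 when n+n' is even and 2n/(n²−n'²) when n+n' is odd (it need not vanish on (0, π)). For the constant mode: ∫_0^π 1 dx = π, ∫_0^π cos(nx) dx = 0, ∫_0^π sin(nx) dx = (1−(−1)^n)/n.
  u² squared terms: (-4)²·∫1 dx = 16·π = 16*π;  (3)²·∫sin(5x)² dx = 9·π/2 = 9*π/2.
  u² cross terms: 2·(-4)·(3)·∫1·sin(5x) dx = -24·(2/5) = -48/5.
  So ∫_0^π u² dx = 16*π + 9*π/2 − 48/5 = -48/5 + 41*π/2.
  (u')² squared terms: (15)²·∫cos(5x)² dx = 225·π/2 = 225*π/2.
  So ∫_0^π (u')² dx = 225*π/2.
||u||_{H^1}^2 = (-48/5 + 41*π/2) + (225*π/2) = -48/5 + 133*π.


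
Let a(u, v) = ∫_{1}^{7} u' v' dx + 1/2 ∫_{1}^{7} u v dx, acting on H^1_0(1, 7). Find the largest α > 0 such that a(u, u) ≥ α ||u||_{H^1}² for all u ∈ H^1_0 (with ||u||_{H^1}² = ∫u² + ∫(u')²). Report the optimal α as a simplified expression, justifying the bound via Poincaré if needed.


α = (π^2 + 18)/(π^2 + 36)

Coercivity of a(·,·) on H^1_0(1, 7) means a(u, u) ≥ α ||u||_{H^1}² for every u ∈ H^1_0.
The interval has length L = 6, and Poincaré/coercivity depend only on L. Here a(u, u) = ∫(u')² + (1/2)·∫u².
Here 0 < c = 1/2 < 1. The condition a(u,u) ≥ α||u||_{H^1}² reads (1−α)∫(u')² ≥ (α−c)∫u². Any admissible α is ≤ 1 (rapidly oscillating u have ∫u²/∫(u')² → 0), and α = 1 would force 0 ≥ (1−c)∫u², impossible since c < 1; so 1−α > 0. By the sharp Poincaré inequality on H^1_0 of an interval of length L, ∫(u')² ≥ (π/L)²∫u² with equality for the first sine mode sin(π(x−x₀)/L) (x₀ the left endpoint), so the inequality holds for all u iff (1−α)(π/L)² ≥ α − c, i.e. α ≤ ((π/L)² + c)/((π/L)² + 1) = (1 + c(L/π)²)/(1 + (L/π)²). With (π/L)² = π^2/36 and c = 1/2, the largest admissible constant is α = ((π/L)² + c)/((π/L)² + 1).
Simplifying, α = (π^2 + 18)/(π^2 + 36).


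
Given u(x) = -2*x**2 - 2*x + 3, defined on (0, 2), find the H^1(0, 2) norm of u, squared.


||u||_{H^1}^2 = 1694/15

The H^1 norm (squared) on an interval (0, L) is
  ||u||_{H^1}^2 = ∫_0^L u(x)^2 dx + ∫_0^L u'(x)^2 dx.
Compute u'(x) = -4*x - 2.
Then u(x)^2 = 4*x**4 + 8*x**3 - 8*x**2 - 12*x + 9 and u'(x)^2 = 16*x**2 + 16*x + 4.
Integrate each monomial from 0 to 2 using ∫_0^2 c·x^n dx = c·2^(n+1)/(n+1):
  ∫_0^2 u(x)^2 dx = ∫_0^2 (4*x^4 + 8*x^3 - 8*x^2 - 12*x + 9) dx. Term by term:
    ∫_0^2 4*x^4 dx = 128/5;  ∫_0^2 8*x^3 dx = 32;  ∫_0^2 -8*x^2 dx = -64/3;
    ∫_0^2 -12*x dx = -24;  ∫_0^2 9 dx = 18.
  Sum: 128/5 + 32 − 64/3 − 24 + 18 = 454/15.
  ∫_0^2 u'(x)^2 dx = ∫_0^2 (16*x^2 + 16*x + 4) dx. Term by term:
    ∫_0^2 16*x^2 dx = 128/3;  ∫_0^2 16*x dx = 32;  ∫_0^2 4 dx = 8.
  Sum: 128/3 + 32 + 8 = 248/3.
Adding: ||u||_{H^1}^2 = 454/15 + 248/3 = 1694/15.


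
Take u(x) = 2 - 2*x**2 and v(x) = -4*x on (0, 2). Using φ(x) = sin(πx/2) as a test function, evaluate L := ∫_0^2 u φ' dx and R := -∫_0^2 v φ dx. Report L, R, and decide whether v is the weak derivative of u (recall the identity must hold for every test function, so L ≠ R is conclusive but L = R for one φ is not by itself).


LHS = 16/π, RHS = 16/π. Yes, v = u' weakly.

u(x) = 2 - 2*x**2, classical derivative u'(x) = -4*x.
φ(x) = sin(πx/2), so φ'(x) = π*cos(π*x/2)/2.
Note φ(0) = φ(2) = 0, so the boundary term u·φ vanishes.
LHS = ∫_0^2 u(x) φ'(x) dx = ∫_0^2 (-π*x^2*cos(π*x/2) + π*cos(π*x/2)) dx. Term by term:
  ∫_0^2 π*cos(π*x/2) dx = 0;  ∫_0^2 -π*x^2*cos(π*x/2) dx = 16/π.
Sum: 0 + 16/π = 16/π.
So LHS = 16/π.
∫_0^2 v(x) φ(x) dx = ∫_0^2 (-4*x*sin(π*x/2)) dx. Term by term:
  ∫_0^2 -4*x*sin(π*x/2) dx = -16/π.
So RHS = -∫_0^2 v(x) φ(x) dx = 16/π.
LHS = RHS, so the identity holds for this test φ.
Moreover u is smooth here and v(x) = u'(x) = -4*x pointwise, so the identity holds for every test function. Hence v is the weak derivative of u.


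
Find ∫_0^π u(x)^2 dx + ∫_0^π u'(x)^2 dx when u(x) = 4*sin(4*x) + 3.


||u||_{H^1(0,π)}^2 = 145*π

u'(x) = 16*cos(4*x).
Expand u² and (u')² and integrate term by term on (0, π), using: for integers n ≥ 1, ∫_0^π sin²(nx) dx = ∫_0^π cos²(nx) dx = π/2; for n ≠ n', ∫_0^π sin(nx)sin(n'x) dx = ∫_0^π cos(nx)cos(n'x) dx = 0; and by product-to-sum, ∫_0^π sin(nx)cos(n'x) dx = ½∫_0^π [sin((n+n')x) + sin((n−n')x)] dx, which is 0 when n+n' is even and 2n/(n²−n'²) when n+n' is odd (it need not vanish on (0, π)). For the constant mode: ∫_0^π 1 dx = π, ∫_0^π cos(nx) dx = 0, ∫_0^π sin(nx) dx = (1−(−1)^n)/n.
  u² squared terms: (3)²·∫1 dx = 9·π = 9*π;  (4)²·∫sin(4x)² dx = 16·π/2 = 8*π.
  u² cross terms: 2·(3)·(4)·∫1·sin(4x) dx = 24·(0) = 0.
  So ∫_0^π u² dx = 9*π + 8*π + 0 = 17*π.
  (u')² squared terms: (16)²·∫cos(4x)² dx = 256·π/2 = 128*π.
  So ∫_0^π (u')² dx = 128*π.
||u||_{H^1}^2 = (17*π) + (128*π) = 145*π.


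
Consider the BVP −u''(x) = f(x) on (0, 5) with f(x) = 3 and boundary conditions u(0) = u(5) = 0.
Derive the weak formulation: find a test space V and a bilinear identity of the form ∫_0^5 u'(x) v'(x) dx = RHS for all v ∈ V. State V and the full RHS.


V = H^1_0(0, 5) (so v(0) = v(5) = 0); weak form: ∫_0^5 u'v' dx = ∫_0^5 (3) v dx for all v ∈ V.

Multiply both sides by a test function v and integrate from 0 to 5:
  ∫_0^5 −u''(x) v(x) dx = ∫_0^5 f(x) v(x) dx.
Integrate the LHS by parts once:
  ∫_0^5 −u'' v dx = −[u'(x) v(x)]_0^5 + ∫_0^5 u'(x) v'(x) dx.
Thus ∫_0^5 u'(x) v'(x) dx = ∫_0^5 f(x) v(x) dx + [u'(x) v(x)]_0^5.
Choose V so that boundary terms are either known or forced to vanish.
u is Dirichlet: u(0) = u(5) = 0. Let V = H^1_0(0, 5); then v(0) = v(5) = 0, and [u' v]_0^5 = 0.
Weak formulation: find u (satisfying any essential BC) such that ∫_0^5 u'(x) v'(x) dx = ∫_0^5 f v dx for all v ∈ V.
Substituting f(x) = 3, the right-hand side is ∫_0^5 (3) v dx.


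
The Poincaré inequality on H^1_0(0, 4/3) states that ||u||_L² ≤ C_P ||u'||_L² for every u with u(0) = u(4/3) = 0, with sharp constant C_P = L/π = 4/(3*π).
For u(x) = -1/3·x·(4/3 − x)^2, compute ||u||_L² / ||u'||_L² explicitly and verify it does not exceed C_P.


||u||_L² / ||u'||_L² = 2*sqrt(14)/21 < C_P = 4/(3*π).

u(x) = -1/3·x·(4/3 − x)^2, so u'(x) = (4 - 9*x)*(3*x - 4)/27.
u(x) = -1/3·x·(4/3 − x)^2 vanishes at x = 0 and x = 4/3, so u ∈ H^1_0(0, 4/3). Differentiate via the product rule and integrate the resulting polynomials term by term.
  ∫_0^4/3 u² dx = ∫_0^4/3 (x^6/9 - 16*x^5/27 + 32*x^4/27 - 256*x^3/243 + 256*x^2/729) dx. Term by term:
    ∫_0^4/3 x^6/9 dx = 16384/137781;  ∫_0^4/3 -16*x^5/27 dx = -32768/59049;  ∫_0^4/3 32*x^4/27 dx = 32768/32805;
    ∫_0^4/3 -256*x^3/243 dx = -16384/19683;  ∫_0^4/3 256*x^2/729 dx = 16384/59049.
  Sum: 16384/137781 − 32768/59049 + 32768/32805 − 16384/19683 + 16384/59049 = 16384/2066715.
  ∫_0^4/3 (u')² dx = ∫_0^4/3 (x^4 - 32*x^3/9 + 352*x^2/81 - 512*x/243 + 256/729) dx. Term by term:
    ∫_0^4/3 x^4 dx = 1024/1215;  ∫_0^4/3 -32*x^3/9 dx = -2048/729;  ∫_0^4/3 352*x^2/81 dx = 22528/6561;
    ∫_0^4/3 -512*x/243 dx = -4096/2187;  ∫_0^4/3 256/729 dx = 1024/2187.
  Sum: 1024/1215 − 2048/729 + 22528/6561 − 4096/2187 + 1024/2187 = 2048/32805.
∫_0^4/3 u² dx = 16384/2066715, so ||u||_L² = 128*sqrt(35)/8505.
∫_0^4/3 (u')² dx = 2048/32805, so ||u'||_L² = 32*sqrt(10)/405.
Ratio ||u||_L² / ||u'||_L² = 2*sqrt(14)/21.
Sharp Poincaré constant on H^1_0(0, 4/3) is C_P = L/π = 4/(3*π), achieved by sin(3*π/4·x).
A polynomial bump cannot attain the sharp Poincaré constant (only the first sine eigenfunction does), so the ratio is strictly less than C_P, consistent with ||u||_L² ≤ C_P ||u'||_L².


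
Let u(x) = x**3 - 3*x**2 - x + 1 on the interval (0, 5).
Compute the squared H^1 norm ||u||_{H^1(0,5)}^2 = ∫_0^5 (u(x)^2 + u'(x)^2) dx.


||u||_{H^1}^2 = 49085/21

The H^1 norm (squared) on an interval (0, L) is
  ||u||_{H^1}^2 = ∫_0^L u(x)^2 dx + ∫_0^L u'(x)^2 dx.
Compute u'(x) = 3*x**2 - 6*x - 1.
Then u(x)^2 = x**6 - 6*x**5 + 7*x**4 + 8*x**3 - 5*x**2 - 2*x + 1 and u'(x)^2 = 9*x**4 - 36*x**3 + 30*x**2 + 12*x + 1.
Integrate each monomial from 0 to 5 using ∫_0^5 c·x^n dx = c·5^(n+1)/(n+1):
  ∫_0^5 u(x)^2 dx = ∫_0^5 (x^6 - 6*x^5 + 7*x^4 + 8*x^3 - 5*x^2 - 2*x + 1) dx. Term by term:
    ∫_0^5 x^6 dx = 78125/7;  ∫_0^5 -6*x^5 dx = -15625;  ∫_0^5 7*x^4 dx = 4375;
    ∫_0^5 8*x^3 dx = 1250;  ∫_0^5 -5*x^2 dx = -625/3;  ∫_0^5 -2*x dx = -25;
    ∫_0^5 1 dx = 5.
  Sum: 78125/7 − 15625 + 4375 + 1250 − 625/3 − 25 + 5 = 19580/21.
  ∫_0^5 u'(x)^2 dx = ∫_0^5 (9*x^4 - 36*x^3 + 30*x^2 + 12*x + 1) dx. Term by term:
    ∫_0^5 9*x^4 dx = 5625;  ∫_0^5 -36*x^3 dx = -5625;  ∫_0^5 30*x^2 dx = 1250;
    ∫_0^5 12*x dx = 150;  ∫_0^5 1 dx = 5.
  Sum: 5625 − 5625 + 1250 + 150 + 5 = 1405.
Adding: ||u||_{H^1}^2 = 19580/21 + 1405 = 49085/21.


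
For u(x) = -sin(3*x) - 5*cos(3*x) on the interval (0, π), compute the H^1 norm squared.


||u||_{H^1(0,π)}^2 = 130*π

u'(x) = 15*sin(3*x) - 3*cos(3*x).
Expand u² and (u')² and integrate term by term on (0, π), using: for integers n ≥ 1, ∫_0^π sin²(nx) dx = ∫_0^π cos²(nx) dx = π/2; for n ≠ n', ∫_0^π sin(nx)sin(n'x) dx = ∫_0^π cos(nx)cos(n'x) dx = 0; and by product-to-sum, ∫_0^π sin(nx)cos(n'x) dx = ½∫_0^π [sin((n+n')x) + sin((n−n')x)] dx, which is 0 when n+n' is even and 2n/(n²−n'²) when n+n' is odd (it need not vanish on (0, π)).
  u² squared terms: (-1)²·∫sin(3x)² dx = 1·π/2 = π/2;  (-5)²·∫cos(3x)² dx = 25·π/2 = 25*π/2.
  u² cross terms: 2·(-1)·(-5)·∫sin(3x)·cos(3x) dx = 10·(0) = 0.
  So ∫_0^π u² dx = π/2 + 25*π/2 + 0 = 13*π.
  (u')² squared terms: (-3)²·∫cos(3x)² dx = 9·π/2 = 9*π/2;  (15)²·∫sin(3x)² dx = 225·π/2 = 225*π/2.
  (u')² cross terms: 2·(-3)·(15)·∫cos(3x)·sin(3x) dx = -90·(0) = 0.
  So ∫_0^π (u')² dx = 9*π/2 + 225*π/2 + 0 = 117*π.
||u||_{H^1}^2 = (13*π) + (117*π) = 130*π.


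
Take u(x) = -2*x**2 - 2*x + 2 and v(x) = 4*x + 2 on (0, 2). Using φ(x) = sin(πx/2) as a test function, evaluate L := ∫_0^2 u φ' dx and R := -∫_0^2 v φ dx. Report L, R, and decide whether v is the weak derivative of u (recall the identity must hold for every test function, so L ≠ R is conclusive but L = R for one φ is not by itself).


LHS = 24/π, RHS = -24/π. No, v is not the weak derivative of u.

u(x) = -2*x**2 - 2*x + 2, classical derivative u'(x) = -4*x - 2.
φ(x) = sin(πx/2), so φ'(x) = π*cos(π*x/2)/2.
Note φ(0) = φ(2) = 0, so the boundary term u·φ vanishes.
LHS = ∫_0^2 u(x) φ'(x) dx = ∫_0^2 (-π*x^2*cos(π*x/2) - π*x*cos(π*x/2) + π*cos(π*x/2)) dx. Term by term:
  ∫_0^2 π*cos(π*x/2) dx = 0;  ∫_0^2 -π*x*cos(π*x/2) dx = 8/π;  ∫_0^2 -π*x^2*cos(π*x/2) dx = 16/π.
Sum: 0 + 8/π + 16/π = 24/π.
So LHS = 24/π.
∫_0^2 v(x) φ(x) dx = ∫_0^2 (4*x*sin(π*x/2) + 2*sin(π*x/2)) dx. Term by term:
  ∫_0^2 2*sin(π*x/2) dx = 8/π;  ∫_0^2 4*x*sin(π*x/2) dx = 16/π.
Sum: 8/π + 16/π = 24/π.
So RHS = -∫_0^2 v(x) φ(x) dx = -24/π.
LHS − RHS = 48/π ≠ 0, so the identity fails.
(For a valid weak derivative the identity must hold for EVERY test function, in particular this one. The failure shows v is NOT the weak derivative of u.)
Correct weak derivative would be u'(x) = -4*x - 2.


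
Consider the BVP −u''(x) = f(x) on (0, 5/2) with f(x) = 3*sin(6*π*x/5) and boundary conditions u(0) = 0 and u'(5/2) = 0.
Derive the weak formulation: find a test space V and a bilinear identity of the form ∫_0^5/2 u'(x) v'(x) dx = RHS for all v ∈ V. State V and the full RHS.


V = {v ∈ H^1(0, 5/2) : v(0) = 0} (test functions vanish at x = 0 where u is specified); weak form: ∫_0^5/2 u'v' dx = ∫_0^5/2 (3*sin(6*π*x/5)) v dx for all v ∈ V.

Multiply both sides by a test function v and integrate from 0 to 5/2:
  ∫_0^5/2 −u''(x) v(x) dx = ∫_0^5/2 f(x) v(x) dx.
Integrate the LHS by parts once:
  ∫_0^5/2 −u'' v dx = −[u'(x) v(x)]_0^5/2 + ∫_0^5/2 u'(x) v'(x) dx.
Thus ∫_0^5/2 u'(x) v'(x) dx = ∫_0^5/2 f(x) v(x) dx + [u'(x) v(x)]_0^5/2.
Choose V so that boundary terms are either known or forced to vanish.
Mixed BC: u(0) = 0 (Dirichlet) and u'(5/2) = 0 (Neumann). Define V = {v ∈ H^1(0, 5/2) : v(0) = 0}. Then [u' v]_0^5/2 = u'(5/2)·v(5/2) − u'(0)·0 = 0.
Weak formulation: find u (satisfying any essential BC) such that ∫_0^5/2 u'(x) v'(x) dx = ∫_0^5/2 f v dx for all v ∈ V (Dirichlet at 0 absorbed into V; the Neumann datum at x = 5/2 is zero, so no boundary term remains).
Substituting f(x) = 3*sin(6*π*x/5), the right-hand side is ∫_0^5/2 (3*sin(6*π*x/5)) v dx.


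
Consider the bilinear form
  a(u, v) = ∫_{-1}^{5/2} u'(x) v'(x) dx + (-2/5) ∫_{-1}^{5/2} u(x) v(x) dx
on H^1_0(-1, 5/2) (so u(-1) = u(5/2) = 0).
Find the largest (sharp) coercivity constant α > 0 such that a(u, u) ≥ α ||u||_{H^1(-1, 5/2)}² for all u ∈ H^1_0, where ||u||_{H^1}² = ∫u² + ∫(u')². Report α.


α = 2*(-49 + 10*π^2)/(5*(4*π^2 + 49))

Coercivity of a(·,·) on H^1_0(-1, 5/2) means a(u, u) ≥ α ||u||_{H^1}² for every u ∈ H^1_0.
The interval has length L = 7/2, and Poincaré/coercivity depend only on L. Here a(u, u) = ∫(u')² + (-2/5)·∫u².
Here c = -2/5 < 0 with |c| < (π/L)² = 4*π^2/49, so coercivity still holds. The condition a(u,u) ≥ α||u||_{H^1}² reads (1−α)∫(u')² ≥ (α−c)∫u². Any admissible α is ≤ 1 (rapidly oscillating u have ∫u²/∫(u')² → 0), and α = 1 would force 0 ≥ (1−c)∫u², impossible since c < 1; so 1−α > 0. By the sharp Poincaré inequality on H^1_0 of an interval of length L, ∫(u')² ≥ (π/L)²∫u² with equality for the first sine mode sin(π(x−x₀)/L) (x₀ the left endpoint), so the inequality holds for all u iff (1−α)(π/L)² ≥ α − c, i.e. α ≤ ((π/L)² + c)/((π/L)² + 1) = (1 + c(L/π)²)/(1 + (L/π)²). (Direct route, valid since c ≤ 0: Poincaré gives c∫u² ≥ c(L/π)²∫(u')², so a(u,u) ≥ (1 + c(L/π)²)∫(u')², while ||u||_{H^1}² ≤ (1 + (L/π)²)∫(u')²; dividing yields the same α.) With (π/L)² = 4*π^2/49 and c = -2/5, the largest admissible constant is α = ((π/L)² + c)/((π/L)² + 1).
Simplifying, α = 2*(-49 + 10*π^2)/(5*(4*π^2 + 49)).


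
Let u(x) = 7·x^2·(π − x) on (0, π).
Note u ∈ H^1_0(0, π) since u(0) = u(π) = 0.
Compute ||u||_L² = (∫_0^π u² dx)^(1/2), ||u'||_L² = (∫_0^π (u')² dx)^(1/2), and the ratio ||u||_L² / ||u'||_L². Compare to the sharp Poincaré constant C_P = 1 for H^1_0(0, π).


||u||_L² / ||u'||_L² = sqrt(14)*π/14 < C_P = 1.

u(x) = 7·x^2·(π − x), so u'(x) = 7*x*(-3*x + 2*π).
u(x) = 7·x^2·(π − x) vanishes at x = 0 and x = π, so u ∈ H^1_0(0, π). Differentiate via the product rule and integrate the resulting polynomials term by term.
  ∫_0^π u² dx = ∫_0^π (49*x^6 - 98*π*x^5 + 49*π^2*x^4) dx. Term by term:
    ∫_0^π 49*x^6 dx = 7*π^7;  ∫_0^π -98*π*x^5 dx = -49*π^7/3;  ∫_0^π 49*π^2*x^4 dx = 49*π^7/5.
  Sum: 7*π^7 − 49*π^7/3 + 49*π^7/5 = 7*π^7/15.
  ∫_0^π (u')² dx = ∫_0^π (441*x^4 - 588*π*x^3 + 196*π^2*x^2) dx. Term by term:
    ∫_0^π 441*x^4 dx = 441*π^5/5;  ∫_0^π -588*π*x^3 dx = -147*π^5;  ∫_0^π 196*π^2*x^2 dx = 196*π^5/3.
  Sum: 441*π^5/5 − 147*π^5 + 196*π^5/3 = 98*π^5/15.
∫_0^π u² dx = 7*π^7/15, so ||u||_L² = sqrt(105)*π^(7/2)/15.
∫_0^π (u')² dx = 98*π^5/15, so ||u'||_L² = 7*sqrt(30)*π^(5/2)/15.
Ratio ||u||_L² / ||u'||_L² = sqrt(14)*π/14.
Sharp Poincaré constant on H^1_0(0, π) is C_P = L/π = 1, achieved by sin(x).
A polynomial bump cannot attain the sharp Poincaré constant (only the first sine eigenfunction does), so the ratio is strictly less than C_P, consistent with ||u||_L² ≤ C_P ||u'||_L².


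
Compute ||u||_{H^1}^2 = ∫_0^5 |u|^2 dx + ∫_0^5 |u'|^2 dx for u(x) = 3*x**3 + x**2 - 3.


||u||_{H^1}^2 = 7144015/42

The H^1 norm (squared) on an interval (0, L) is
  ||u||_{H^1}^2 = ∫_0^L u(x)^2 dx + ∫_0^L u'(x)^2 dx.
Compute u'(x) = 9*x**2 + 2*x.
Then u(x)^2 = 9*x**6 + 6*x**5 + x**4 - 18*x**3 - 6*x**2 + 9 and u'(x)^2 = 81*x**4 + 36*x**3 + 4*x**2.
Integrate each monomial from 0 to 5 using ∫_0^5 c·x^n dx = c·5^(n+1)/(n+1):
  ∫_0^5 u(x)^2 dx = ∫_0^5 (9*x^6 + 6*x^5 + x^4 - 18*x^3 - 6*x^2 + 9) dx. Term by term:
    ∫_0^5 9*x^6 dx = 703125/7;  ∫_0^5 6*x^5 dx = 15625;  ∫_0^5 x^4 dx = 625;
    ∫_0^5 -18*x^3 dx = -5625/2;  ∫_0^5 -6*x^2 dx = -250;  ∫_0^5 9 dx = 45.
  Sum: 703125/7 + 15625 + 625 − 5625/2 − 250 + 45 = 1591505/14.
  ∫_0^5 u'(x)^2 dx = ∫_0^5 (81*x^4 + 36*x^3 + 4*x^2) dx. Term by term:
    ∫_0^5 81*x^4 dx = 50625;  ∫_0^5 36*x^3 dx = 5625;  ∫_0^5 4*x^2 dx = 500/3.
  Sum: 50625 + 5625 + 500/3 = 169250/3.
Adding: ||u||_{H^1}^2 = 1591505/14 + 169250/3 = 7144015/42.


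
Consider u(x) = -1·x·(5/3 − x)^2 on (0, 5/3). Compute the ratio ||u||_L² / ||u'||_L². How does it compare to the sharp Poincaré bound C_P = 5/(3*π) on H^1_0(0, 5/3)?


||u||_L² / ||u'||_L² = 5*sqrt(14)/42 < C_P = 5/(3*π).

u(x) = -1·x·(5/3 − x)^2, so u'(x) = (5 - 9*x)*(3*x - 5)/9.
u(x) = -1·x·(5/3 − x)^2 vanishes at x = 0 and x = 5/3, so u ∈ H^1_0(0, 5/3). Differentiate via the product rule and integrate the resulting polynomials term by term.
  ∫_0^5/3 u² dx = ∫_0^5/3 (x^6 - 20*x^5/3 + 50*x^4/3 - 500*x^3/27 + 625*x^2/81) dx. Term by term:
    ∫_0^5/3 x^6 dx = 78125/15309;  ∫_0^5/3 -20*x^5/3 dx = -156250/6561;  ∫_0^5/3 50*x^4/3 dx = 31250/729;
    ∫_0^5/3 -500*x^3/27 dx = -78125/2187;  ∫_0^5/3 625*x^2/81 dx = 78125/6561.
  Sum: 78125/15309 − 156250/6561 + 31250/729 − 78125/2187 + 78125/6561 = 15625/45927.
  ∫_0^5/3 (u')² dx = ∫_0^5/3 (9*x^4 - 40*x^3 + 550*x^2/9 - 1000*x/27 + 625/81) dx. Term by term:
    ∫_0^5/3 9*x^4 dx = 625/27;  ∫_0^5/3 -40*x^3 dx = -6250/81;  ∫_0^5/3 550*x^2/9 dx = 68750/729;
    ∫_0^5/3 -1000*x/27 dx = -12500/243;  ∫_0^5/3 625/81 dx = 3125/243.
  Sum: 625/27 − 6250/81 + 68750/729 − 12500/243 + 3125/243 = 1250/729.
∫_0^5/3 u² dx = 15625/45927, so ||u||_L² = 125*sqrt(7)/567.
∫_0^5/3 (u')² dx = 1250/729, so ||u'||_L² = 25*sqrt(2)/27.
Ratio ||u||_L² / ||u'||_L² = 5*sqrt(14)/42.
Sharp Poincaré constant on H^1_0(0, 5/3) is C_P = L/π = 5/(3*π), achieved by sin(3*π/5·x).
A polynomial bump cannot attain the sharp Poincaré constant (only the first sine eigenfunction does), so the ratio is strictly less than C_P, consistent with ||u||_L² ≤ C_P ||u'||_L².


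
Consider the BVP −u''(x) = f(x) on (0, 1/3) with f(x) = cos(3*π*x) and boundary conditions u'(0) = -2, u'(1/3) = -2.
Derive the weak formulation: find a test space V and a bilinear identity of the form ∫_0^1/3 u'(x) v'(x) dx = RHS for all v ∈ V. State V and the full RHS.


V = H^1(0, 1/3) (v unrestricted at boundary; u is determined up to an additive constant); weak form: ∫_0^1/3 u'v' dx = ∫_0^1/3 (cos(3*π*x)) v dx − 2·v(1/3) + 2·v(0) for all v ∈ V.

Multiply both sides by a test function v and integrate from 0 to 1/3:
  ∫_0^1/3 −u''(x) v(x) dx = ∫_0^1/3 f(x) v(x) dx.
Integrate the LHS by parts once:
  ∫_0^1/3 −u'' v dx = −[u'(x) v(x)]_0^1/3 + ∫_0^1/3 u'(x) v'(x) dx.
Thus ∫_0^1/3 u'(x) v'(x) dx = ∫_0^1/3 f(x) v(x) dx + [u'(x) v(x)]_0^1/3.
Choose V so that boundary terms are either known or forced to vanish.
u has inhomogeneous Neumann u'(0) = -2, u'(1/3) = -2. [u' v]_0^1/3 = (-2)·v(1/3) − (-2)·v(0) = − 2·v(1/3) + 2·v(0). Take V = H^1(0, 1/3); boundary term becomes part of RHS.
Weak formulation: find u (satisfying any essential BC) such that ∫_0^1/3 u'(x) v'(x) dx = ∫_0^1/3 f v dx − 2·v(1/3) + 2·v(0) for all v ∈ V (Neumann data are natural BCs: they enter the RHS as boundary terms).
Substituting f(x) = cos(3*π*x), the right-hand side is ∫_0^1/3 (cos(3*π*x)) v dx − 2·v(1/3) + 2·v(0).
Compatibility check (pure Neumann): taking v ≡ 1 ∈ V gives 0 = ∫_0^1/3 f dx + (-2) − (-2), i.e. ∫_0^1/3 f dx must equal u'(0) − u'(1/3) = 0. Indeed ∫_0^1/3 (cos(3*π*x)) dx = 0, so the data are compatible. The solution is then unique only up to an additive constant (fix it e.g. by requiring ∫_0^1/3 u dx = 0).


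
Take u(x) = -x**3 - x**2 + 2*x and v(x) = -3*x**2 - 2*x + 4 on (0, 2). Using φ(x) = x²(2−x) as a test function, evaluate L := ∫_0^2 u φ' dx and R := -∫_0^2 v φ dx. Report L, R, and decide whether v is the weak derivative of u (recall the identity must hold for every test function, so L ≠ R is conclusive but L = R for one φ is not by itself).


LHS = 104/15, RHS = 64/15. No, v is not the weak derivative of u.

u(x) = -x**3 - x**2 + 2*x, classical derivative u'(x) = -3*x**2 - 2*x + 2.
φ(x) = x²(2−x), so φ'(x) = x*(4 - 3*x).
Note φ(0) = φ(2) = 0, so the boundary term u·φ vanishes.
LHS = ∫_0^2 u(x) φ'(x) dx = ∫_0^2 (3*x^5 - x^4 - 10*x^3 + 8*x^2) dx. Term by term:
  ∫_0^2 3*x^5 dx = 32;  ∫_0^2 -x^4 dx = -32/5;  ∫_0^2 -10*x^3 dx = -40;
  ∫_0^2 8*x^2 dx = 64/3.
Sum: 32 − 32/5 − 40 + 64/3 = 104/15.
So LHS = 104/15.
∫_0^2 v(x) φ(x) dx = ∫_0^2 (3*x^5 - 4*x^4 - 8*x^3 + 8*x^2) dx. Term by term:
  ∫_0^2 3*x^5 dx = 32;  ∫_0^2 -4*x^4 dx = -128/5;  ∫_0^2 -8*x^3 dx = -32;
  ∫_0^2 8*x^2 dx = 64/3.
Sum: 32 − 128/5 − 32 + 64/3 = -64/15.
So RHS = -∫_0^2 v(x) φ(x) dx = 64/15.
LHS − RHS = 8/3 ≠ 0, so the identity fails.
(For a valid weak derivative the identity must hold for EVERY test function, in particular this one. The failure shows v is NOT the weak derivative of u.)
Correct weak derivative would be u'(x) = -3*x**2 - 2*x + 2.


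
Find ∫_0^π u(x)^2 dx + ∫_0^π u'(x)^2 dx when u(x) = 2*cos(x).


||u||_{H^1(0,π)}^2 = 4*π

u'(x) = -2*sin(x).
Expand u² and (u')² and integrate term by term on (0, π), using: for integers n ≥ 1, ∫_0^π sin²(nx) dx = ∫_0^π cos²(nx) dx = π/2; for n ≠ n', ∫_0^π sin(nx)sin(n'x) dx = ∫_0^π cos(nx)cos(n'x) dx = 0; and by product-to-sum, ∫_0^π sin(nx)cos(n'x) dx = ½∫_0^π [sin((n+n')x) + sin((n−n')x)] dx, which is 0 when n+n' is even and 2n/(n²−n'²) when n+n' is odd (it need not vanish on (0, π)).
  u² squared terms: (2)²·∫cos(x)² dx = 4·π/2 = 2*π.
  So ∫_0^π u² dx = 2*π.
  (u')² squared terms: (-2)²·∫sin(x)² dx = 4·π/2 = 2*π.
  So ∫_0^π (u')² dx = 2*π.
||u||_{H^1}^2 = (2*π) + (2*π) = 4*π.


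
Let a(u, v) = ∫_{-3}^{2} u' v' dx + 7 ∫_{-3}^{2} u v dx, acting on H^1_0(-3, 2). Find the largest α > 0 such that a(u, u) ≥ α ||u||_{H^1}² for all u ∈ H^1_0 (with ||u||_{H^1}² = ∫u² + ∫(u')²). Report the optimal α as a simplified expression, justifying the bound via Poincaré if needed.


α = 1

Coercivity of a(·,·) on H^1_0(-3, 2) means a(u, u) ≥ α ||u||_{H^1}² for every u ∈ H^1_0.
The interval has length L = 5, and Poincaré/coercivity depend only on L. Here a(u, u) = ∫(u')² + (7)·∫u².
Here c = 7 ≥ 1, so a(u,u) = ∫(u')² + c∫u² ≥ ∫(u')² + ∫u² = ||u||_{H^1}², i.e. α = 1 works. No larger α is possible: a(u,u) ≥ α||u||_{H^1}² means (1−α)∫(u')² ≥ (α−c)∫u², and for the modes u_n = sin(nπ(x−x₀)/L) (x₀ the left endpoint) one has ∫u_n²/∫(u_n')² = (L/(nπ))² → 0, so a(u_n,u_n)/||u_n||_{H^1}² → 1. Hence the optimal constant is α = 1.
Therefore α = 1.


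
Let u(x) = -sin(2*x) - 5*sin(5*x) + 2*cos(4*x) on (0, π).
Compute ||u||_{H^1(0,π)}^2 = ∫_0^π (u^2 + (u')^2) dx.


||u||_{H^1(0,π)}^2 = -3400/9 + 723*π/2

u'(x) = -8*sin(4*x) - 2*cos(2*x) - 25*cos(5*x).
Expand u² and (u')² and integrate term by term on (0, π), using: for integers n ≥ 1, ∫_0^π sin²(nx) dx = ∫_0^π cos²(nx) dx = π/2; for n ≠ n', ∫_0^π sin(nx)sin(n'x) dx = ∫_0^π cos(nx)cos(n'x) dx = 0; and by product-to-sum, ∫_0^π sin(nx)cos(n'x) dx = ½∫_0^π [sin((n+n')x) + sin((n−n')x)] dx, which is 0 when n+n' is even and 2n/(n²−n'²) when n+n' is odd (it need not vanish on (0, π)).
  u² squared terms: (-1)²·∫sin(2x)² dx = 1·π/2 = π/2;  (-5)²·∫sin(5x)² dx = 25·π/2 = 25*π/2;  (2)²·∫cos(4x)² dx = 4·π/2 = 2*π.
  u² cross terms: 2·(-1)·(-5)·∫sin(2x)·sin(5x) dx = 10·(0) = 0;  2·(-1)·(2)·∫sin(2x)·cos(4x) dx = -4·(0) = 0;  2·(-5)·(2)·∫sin(5x)·cos(4x) dx = -20·(10/9) = -200/9.
  So ∫_0^π u² dx = π/2 + 25*π/2 + 2*π + 0 + 0 − 200/9 = -200/9 + 15*π.
  (u')² squared terms: (-25)²·∫cos(5x)² dx = 625·π/2 = 625*π/2;  (-8)²·∫sin(4x)² dx = 64·π/2 = 32*π;  (-2)²·∫cos(2x)² dx = 4·π/2 = 2*π.
  (u')² cross terms: 2·(-25)·(-8)·∫cos(5x)·sin(4x) dx = 400·(-8/9) = -3200/9;  2·(-25)·(-2)·∫cos(5x)·cos(2x) dx = 100·(0) = 0;  2·(-8)·(-2)·∫sin(4x)·cos(2x) dx = 32·(0) = 0.
  So ∫_0^π (u')² dx = 625*π/2 + 32*π + 2*π − 3200/9 + 0 + 0 = -3200/9 + 693*π/2.
||u||_{H^1}^2 = (-200/9 + 15*π) + (-3200/9 + 693*π/2) = -3400/9 + 723*π/2.


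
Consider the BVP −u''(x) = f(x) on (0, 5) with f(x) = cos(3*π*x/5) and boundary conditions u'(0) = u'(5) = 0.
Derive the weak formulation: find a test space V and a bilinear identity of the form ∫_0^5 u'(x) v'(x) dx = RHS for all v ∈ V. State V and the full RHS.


V = H^1(0, 5) (no boundary constraint on v; u is determined up to an additive constant); weak form: ∫_0^5 u'v' dx = ∫_0^5 (cos(3*π*x/5)) v dx for all v ∈ V.

Multiply both sides by a test function v and integrate from 0 to 5:
  ∫_0^5 −u''(x) v(x) dx = ∫_0^5 f(x) v(x) dx.
Integrate the LHS by parts once:
  ∫_0^5 −u'' v dx = −[u'(x) v(x)]_0^5 + ∫_0^5 u'(x) v'(x) dx.
Thus ∫_0^5 u'(x) v'(x) dx = ∫_0^5 f(x) v(x) dx + [u'(x) v(x)]_0^5.
Choose V so that boundary terms are either known or forced to vanish.
u has homogeneous Neumann: u'(0) = u'(5) = 0. So [u' v]_0^5 = 0·v(5) − 0·v(0) = 0 for any v; take V = H^1(0, 5).
Weak formulation: find u (satisfying any essential BC) such that ∫_0^5 u'(x) v'(x) dx = ∫_0^5 f v dx for all v ∈ V (homogeneous Neumann, so boundary terms vanish).
Substituting f(x) = cos(3*π*x/5), the right-hand side is ∫_0^5 (cos(3*π*x/5)) v dx.
Compatibility check (pure Neumann): taking v ≡ 1 ∈ V gives 0 = ∫_0^5 f dx + (0) − (0), i.e. ∫_0^5 f dx must equal u'(0) − u'(5) = 0. Indeed ∫_0^5 (cos(3*π*x/5)) dx = 0, so the data are compatible. The solution is then unique only up to an additive constant (fix it e.g. by requiring ∫_0^5 u dx = 0).


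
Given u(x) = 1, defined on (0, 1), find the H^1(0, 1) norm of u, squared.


||u||_{H^1}^2 = 1

The H^1 norm (squared) on an interval (0, L) is
  ||u||_{H^1}^2 = ∫_0^L u(x)^2 dx + ∫_0^L u'(x)^2 dx.
Compute u'(x) = 0.
Then u(x)^2 = 1 and u'(x)^2 = 0.
Integrate each monomial from 0 to 1 using ∫_0^1 c·x^n dx = c·1^(n+1)/(n+1):
  ∫_0^1 u(x)^2 dx = ∫_0^1 (1) dx. Term by term:
    ∫_0^1 1 dx = 1.
  ∫_0^1 u'(x)^2 dx = ∫_0^1 (0) dx. Term by term:
    ∫_0^1 0 dx = 0.
Adding: ||u||_{H^1}^2 = 1 + 0 = 1.


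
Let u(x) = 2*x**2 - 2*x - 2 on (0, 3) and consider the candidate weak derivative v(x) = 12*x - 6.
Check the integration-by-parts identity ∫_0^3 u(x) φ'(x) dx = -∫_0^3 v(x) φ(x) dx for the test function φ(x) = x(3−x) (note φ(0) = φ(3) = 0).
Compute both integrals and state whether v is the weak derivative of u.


LHS = -18, RHS = -54. No, v is not the weak derivative of u.

u(x) = 2*x**2 - 2*x - 2, classical derivative u'(x) = 4*x - 2.
φ(x) = x(3−x), so φ'(x) = 3 - 2*x.
Note φ(0) = φ(3) = 0, so the boundary term u·φ vanishes.
LHS = ∫_0^3 u(x) φ'(x) dx = ∫_0^3 (-4*x^3 + 10*x^2 - 2*x - 6) dx. Term by term:
  ∫_0^3 -4*x^3 dx = -81;  ∫_0^3 10*x^2 dx = 90;  ∫_0^3 -2*x dx = -9;
  ∫_0^3 -6 dx = -18.
Sum: -81 + 90 − 9 − 18 = -18.
So LHS = -18.
∫_0^3 v(x) φ(x) dx = ∫_0^3 (-12*x^3 + 42*x^2 - 18*x) dx. Term by term:
  ∫_0^3 -12*x^3 dx = -243;  ∫_0^3 42*x^2 dx = 378;  ∫_0^3 -18*x dx = -81.
Sum: -243 + 378 − 81 = 54.
So RHS = -∫_0^3 v(x) φ(x) dx = -54.
LHS − RHS = 36 ≠ 0, so the identity fails.
(For a valid weak derivative the identity must hold for EVERY test function, in particular this one. The failure shows v is NOT the weak derivative of u.)
Correct weak derivative would be u'(x) = 4*x - 2.


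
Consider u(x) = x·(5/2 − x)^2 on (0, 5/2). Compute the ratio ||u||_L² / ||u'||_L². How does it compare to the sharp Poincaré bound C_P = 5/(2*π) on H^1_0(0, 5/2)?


||u||_L² / ||u'||_L² = 5*sqrt(14)/28 < C_P = 5/(2*π).

u(x) = x·(5/2 − x)^2, so u'(x) = (2*x - 5)*(6*x - 5)/4.
u(x) = x·(5/2 − x)^2 vanishes at x = 0 and x = 5/2, so u ∈ H^1_0(0, 5/2). Differentiate via the product rule and integrate the resulting polynomials term by term.
  ∫_0^5/2 u² dx = ∫_0^5/2 (x^6 - 10*x^5 + 75*x^4/2 - 125*x^3/2 + 625*x^2/16) dx. Term by term:
    ∫_0^5/2 x^6 dx = 78125/896;  ∫_0^5/2 -10*x^5 dx = -78125/192;  ∫_0^5/2 75*x^4/2 dx = 46875/64;
    ∫_0^5/2 -125*x^3/2 dx = -78125/128;  ∫_0^5/2 625*x^2/16 dx = 78125/384.
  Sum: 78125/896 − 78125/192 + 46875/64 − 78125/128 + 78125/384 = 15625/2688.
  ∫_0^5/2 (u')² dx = ∫_0^5/2 (9*x^4 - 60*x^3 + 275*x^2/2 - 125*x + 625/16) dx. Term by term:
    ∫_0^5/2 9*x^4 dx = 5625/32;  ∫_0^5/2 -60*x^3 dx = -9375/16;  ∫_0^5/2 275*x^2/2 dx = 34375/48;
    ∫_0^5/2 -125*x dx = -3125/8;  ∫_0^5/2 625/16 dx = 3125/32.
  Sum: 5625/32 − 9375/16 + 34375/48 − 3125/8 + 3125/32 = 625/48.
∫_0^5/2 u² dx = 15625/2688, so ||u||_L² = 125*sqrt(42)/336.
∫_0^5/2 (u')² dx = 625/48, so ||u'||_L² = 25*sqrt(3)/12.
Ratio ||u||_L² / ||u'||_L² = 5*sqrt(14)/28.
Sharp Poincaré constant on H^1_0(0, 5/2) is C_P = L/π = 5/(2*π), achieved by sin(2*π/5·x).
A polynomial bump cannot attain the sharp Poincaré constant (only the first sine eigenfunction does), so the ratio is strictly less than C_P, consistent with ||u||_L² ≤ C_P ||u'||_L².


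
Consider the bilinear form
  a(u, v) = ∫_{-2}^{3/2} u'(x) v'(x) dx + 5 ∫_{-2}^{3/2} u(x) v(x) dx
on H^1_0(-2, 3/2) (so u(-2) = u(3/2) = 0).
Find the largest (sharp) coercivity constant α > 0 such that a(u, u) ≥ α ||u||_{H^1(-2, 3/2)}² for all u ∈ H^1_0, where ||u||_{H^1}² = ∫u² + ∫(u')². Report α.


α = 1

Coercivity of a(·,·) on H^1_0(-2, 3/2) means a(u, u) ≥ α ||u||_{H^1}² for every u ∈ H^1_0.
The interval has length L = 7/2, and Poincaré/coercivity depend only on L. Here a(u, u) = ∫(u')² + (5)·∫u².
Here c = 5 ≥ 1, so a(u,u) = ∫(u')² + c∫u² ≥ ∫(u')² + ∫u² = ||u||_{H^1}², i.e. α = 1 works. No larger α is possible: a(u,u) ≥ α||u||_{H^1}² means (1−α)∫(u')² ≥ (α−c)∫u², and for the modes u_n = sin(nπ(x−x₀)/L) (x₀ the left endpoint) one has ∫u_n²/∫(u_n')² = (L/(nπ))² → 0, so a(u_n,u_n)/||u_n||_{H^1}² → 1. Hence the optimal constant is α = 1.
Therefore α = 1.


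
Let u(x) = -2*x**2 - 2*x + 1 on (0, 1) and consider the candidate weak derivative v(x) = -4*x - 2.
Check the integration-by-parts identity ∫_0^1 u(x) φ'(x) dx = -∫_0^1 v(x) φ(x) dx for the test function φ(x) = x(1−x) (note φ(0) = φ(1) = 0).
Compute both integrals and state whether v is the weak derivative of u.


LHS = 2/3, RHS = 2/3. Yes, v = u' weakly.

u(x) = -2*x**2 - 2*x + 1, classical derivative u'(x) = -4*x - 2.
φ(x) = x(1−x), so φ'(x) = 1 - 2*x.
Note φ(0) = φ(1) = 0, so the boundary term u·φ vanishes.
LHS = ∫_0^1 u(x) φ'(x) dx = ∫_0^1 (4*x^3 + 2*x^2 - 4*x + 1) dx. Term by term:
  ∫_0^1 4*x^3 dx = 1;  ∫_0^1 2*x^2 dx = 2/3;  ∫_0^1 -4*x dx = -2;
  ∫_0^1 1 dx = 1.
Sum: 1 + 2/3 − 2 + 1 = 2/3.
So LHS = 2/3.
∫_0^1 v(x) φ(x) dx = ∫_0^1 (4*x^3 - 2*x^2 - 2*x) dx. Term by term:
  ∫_0^1 4*x^3 dx = 1;  ∫_0^1 -2*x^2 dx = -2/3;  ∫_0^1 -2*x dx = -1.
Sum: 1 − 2/3 − 1 = -2/3.
So RHS = -∫_0^1 v(x) φ(x) dx = 2/3.
LHS = RHS, so the identity holds for this test φ.
Moreover u is smooth here and v(x) = u'(x) = -4*x - 2 pointwise, so the identity holds for every test function. Hence v is the weak derivative of u.
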